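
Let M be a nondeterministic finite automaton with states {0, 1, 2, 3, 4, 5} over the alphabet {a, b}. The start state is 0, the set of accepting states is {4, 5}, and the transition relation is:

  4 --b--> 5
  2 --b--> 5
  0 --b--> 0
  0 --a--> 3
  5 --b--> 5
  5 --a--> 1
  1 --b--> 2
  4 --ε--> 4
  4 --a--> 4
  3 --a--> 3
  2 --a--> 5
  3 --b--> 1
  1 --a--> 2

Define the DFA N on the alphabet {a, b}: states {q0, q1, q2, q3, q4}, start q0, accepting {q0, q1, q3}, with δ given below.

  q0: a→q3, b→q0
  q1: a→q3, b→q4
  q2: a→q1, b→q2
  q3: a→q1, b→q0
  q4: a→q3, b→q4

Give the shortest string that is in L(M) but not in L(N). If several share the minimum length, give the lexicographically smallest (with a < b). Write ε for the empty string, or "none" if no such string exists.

The string aabbb is accepted by M but not by N.
No shorter string lies in the difference, and aabbb is the lexicographically first length-5 string in L(M) \ L(N).

aabbb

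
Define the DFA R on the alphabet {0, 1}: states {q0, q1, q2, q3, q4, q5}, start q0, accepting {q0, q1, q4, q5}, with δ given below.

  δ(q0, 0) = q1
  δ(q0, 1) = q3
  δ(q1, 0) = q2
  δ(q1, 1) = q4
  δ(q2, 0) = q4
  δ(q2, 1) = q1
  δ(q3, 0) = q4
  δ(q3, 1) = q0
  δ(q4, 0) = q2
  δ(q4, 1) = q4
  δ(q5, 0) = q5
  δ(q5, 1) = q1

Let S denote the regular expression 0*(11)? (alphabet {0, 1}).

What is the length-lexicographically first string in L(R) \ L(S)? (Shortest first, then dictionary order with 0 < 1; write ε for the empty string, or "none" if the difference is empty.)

The string 01 is accepted by R but not by S.
No shorter string lies in the difference, and 01 is the lexicographically first length-2 string in L(R) \ L(S).

01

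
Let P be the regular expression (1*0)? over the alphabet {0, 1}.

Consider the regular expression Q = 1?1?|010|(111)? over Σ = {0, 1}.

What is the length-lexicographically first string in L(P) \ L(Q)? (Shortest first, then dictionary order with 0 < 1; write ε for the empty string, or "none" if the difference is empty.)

0

The string 0 is accepted by P but not by Q.
No shorter string lies in the difference, and 0 is the lexicographically first length-1 string in L(P) \ L(Q).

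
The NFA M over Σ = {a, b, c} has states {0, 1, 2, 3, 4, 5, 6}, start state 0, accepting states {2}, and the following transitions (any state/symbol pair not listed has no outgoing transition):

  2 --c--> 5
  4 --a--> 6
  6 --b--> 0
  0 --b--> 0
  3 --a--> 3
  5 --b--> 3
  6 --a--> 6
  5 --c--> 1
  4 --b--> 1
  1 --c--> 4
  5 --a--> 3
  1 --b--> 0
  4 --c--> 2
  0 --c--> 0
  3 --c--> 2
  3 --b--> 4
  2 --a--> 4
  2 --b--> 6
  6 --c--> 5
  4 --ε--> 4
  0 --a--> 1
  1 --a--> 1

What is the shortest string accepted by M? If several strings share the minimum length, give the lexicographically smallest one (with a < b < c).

acc

A breadth-first search from 0 reaches an accepting state first via the path 0 → 1 → 4 → 2 on input acc.
No string of length < 3 is accepted (BFS exhausts all shorter strings without reaching an accepting state), and acc is the lexicographically least accepting string of length 3.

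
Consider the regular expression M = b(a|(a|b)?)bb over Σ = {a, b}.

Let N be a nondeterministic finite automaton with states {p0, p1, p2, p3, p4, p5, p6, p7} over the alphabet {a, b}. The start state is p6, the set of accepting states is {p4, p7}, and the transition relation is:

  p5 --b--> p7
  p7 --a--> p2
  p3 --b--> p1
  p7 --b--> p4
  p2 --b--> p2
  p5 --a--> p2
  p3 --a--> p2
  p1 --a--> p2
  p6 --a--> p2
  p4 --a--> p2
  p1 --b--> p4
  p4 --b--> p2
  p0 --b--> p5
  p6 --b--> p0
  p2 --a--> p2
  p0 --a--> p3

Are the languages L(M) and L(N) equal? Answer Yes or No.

Yes

Converting the expression M to a DFA (subset construction, then merging equivalent states) gives the minimal DFA with states {m0, m1, m2, m3, m4, m5, m6, m7}, start state m0, accepting states {m6, m7} and transitions m0: a→m1, b→m2; m1: a→m1, b→m1; m2: a→m3, b→m4; m3: a→m1, b→m5; m4: a→m1, b→m6; m5: a→m1, b→m7; m6: a→m1, b→m7; m7: a→m1, b→m1.
Exploring the product automaton M × N from the start pair (m0, p6), following both machines on each input symbol, reaches 8 state pairs: (m0, p6), (m1, p2), (m2, p0), (m3, p3), (m4, p5), (m5, p1), (m6, p7), (m7, p4).
M accepts in {m6, m7} and N accepts in {p4, p7}. In every reachable pair the two components are either both accepting — (m6, p7), (m7, p4) — or both non-accepting, so no string is accepted by exactly one of the machines: L(M) \ L(N) and L(N) \ L(M) are both empty.
Hence every string is accepted by M iff it is accepted by N, and the two languages coincide.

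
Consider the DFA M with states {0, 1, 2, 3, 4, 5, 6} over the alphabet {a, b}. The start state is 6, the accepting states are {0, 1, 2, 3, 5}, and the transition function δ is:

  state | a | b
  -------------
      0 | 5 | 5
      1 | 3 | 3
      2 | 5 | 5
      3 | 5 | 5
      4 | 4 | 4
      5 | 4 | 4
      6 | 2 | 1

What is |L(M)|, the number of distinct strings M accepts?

10

The useful subgraph on states {1, 2, 3, 5, 6} is acyclic, so L(M) is finite; the longest accepting path visits 4 useful states, giving maximum string length 3.
Counting accepting paths from 6 by length: 2 of length 1, 4 of length 2, 4 of length 3. Total 10.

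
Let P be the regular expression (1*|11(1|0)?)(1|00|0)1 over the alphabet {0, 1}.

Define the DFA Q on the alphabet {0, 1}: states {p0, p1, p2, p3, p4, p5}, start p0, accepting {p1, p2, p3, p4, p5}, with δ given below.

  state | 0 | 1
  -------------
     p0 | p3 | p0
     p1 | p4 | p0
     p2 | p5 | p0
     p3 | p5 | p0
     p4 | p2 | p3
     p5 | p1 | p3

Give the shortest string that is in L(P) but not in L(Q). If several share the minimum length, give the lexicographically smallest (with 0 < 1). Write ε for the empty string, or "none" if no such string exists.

The string 01 is accepted by P but not by Q.
No shorter string lies in the difference, and 01 is the lexicographically first length-2 string in L(P) \ L(Q).

01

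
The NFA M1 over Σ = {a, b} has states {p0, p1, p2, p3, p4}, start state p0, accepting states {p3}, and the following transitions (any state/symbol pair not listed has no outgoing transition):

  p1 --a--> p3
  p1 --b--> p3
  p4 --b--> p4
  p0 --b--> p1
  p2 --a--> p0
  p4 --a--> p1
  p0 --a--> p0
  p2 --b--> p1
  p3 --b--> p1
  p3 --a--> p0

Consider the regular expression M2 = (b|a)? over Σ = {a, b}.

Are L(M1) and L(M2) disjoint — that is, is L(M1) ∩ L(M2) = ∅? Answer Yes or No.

Yes

Converting the expression M2 to a DFA (subset construction, then merging equivalent states) gives the minimal DFA with states {r0, r1, r2}, start state r0, accepting states {r0, r1} and transitions r0: a→r1, b→r1; r1: a→r2, b→r2; r2: a→r2, b→r2.
Exploring the product automaton M1 × M2 from the start pair (p0, r0), following both machines on each input symbol, reaches 6 state pairs: (p0, r0), (p0, r1), (p1, r1), (p0, r2), (p1, r2), (p3, r2).
M1 accepts in {p3} and M2 accepts in {r0, r1}; no reachable pair has both components accepting, so no string drives both machines to acceptance simultaneously and L(M1) ∩ L(M2) = ∅.
So no string is accepted by both, and the intersection is empty.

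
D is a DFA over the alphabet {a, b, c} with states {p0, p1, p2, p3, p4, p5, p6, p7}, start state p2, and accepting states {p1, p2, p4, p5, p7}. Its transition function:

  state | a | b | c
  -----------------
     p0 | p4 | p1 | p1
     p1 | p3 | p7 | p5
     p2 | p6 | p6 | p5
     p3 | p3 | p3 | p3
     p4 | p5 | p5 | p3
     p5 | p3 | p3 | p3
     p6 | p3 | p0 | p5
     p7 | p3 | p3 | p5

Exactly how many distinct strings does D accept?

The useful subgraph on states {p0, p1, p2, p4, p5, p6, p7} is acyclic, so L(D) is finite; the longest accepting path visits 6 useful states, giving maximum string length 5.
Counting accepting paths from p2 by length: 1 of length 0, 1 of length 1, 2 of length 2, 6 of length 3, 12 of length 4, 4 of length 5. Total 26.

26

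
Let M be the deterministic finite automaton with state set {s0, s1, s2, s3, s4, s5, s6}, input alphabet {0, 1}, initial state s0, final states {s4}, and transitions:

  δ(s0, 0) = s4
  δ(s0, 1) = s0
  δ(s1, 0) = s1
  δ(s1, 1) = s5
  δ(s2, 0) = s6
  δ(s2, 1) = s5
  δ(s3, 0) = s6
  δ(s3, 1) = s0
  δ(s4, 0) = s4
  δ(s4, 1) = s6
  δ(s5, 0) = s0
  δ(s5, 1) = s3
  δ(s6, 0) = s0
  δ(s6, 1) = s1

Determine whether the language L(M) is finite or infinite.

infinite

State s0 is reachable from the start and can reach an accepting state, and it lies on the cycle s0 → s0.
Traversing that cycle any number of times yields accepted strings of unbounded length, so the language is infinite.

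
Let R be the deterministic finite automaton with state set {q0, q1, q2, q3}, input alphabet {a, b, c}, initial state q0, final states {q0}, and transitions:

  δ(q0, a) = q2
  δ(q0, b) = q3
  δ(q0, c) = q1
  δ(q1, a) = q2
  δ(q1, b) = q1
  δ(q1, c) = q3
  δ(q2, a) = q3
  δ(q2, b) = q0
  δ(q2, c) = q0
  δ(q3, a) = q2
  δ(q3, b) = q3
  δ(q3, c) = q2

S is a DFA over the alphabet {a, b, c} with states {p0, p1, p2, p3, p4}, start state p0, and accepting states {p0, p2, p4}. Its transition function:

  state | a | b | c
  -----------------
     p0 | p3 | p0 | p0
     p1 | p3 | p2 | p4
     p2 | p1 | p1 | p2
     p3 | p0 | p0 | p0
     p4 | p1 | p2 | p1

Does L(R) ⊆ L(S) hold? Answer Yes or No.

Yes

Exploring the product automaton R × S from the start pair (q0, p0), following both machines on each input symbol, reaches 6 state pairs: (q0, p0), (q2, p3), (q3, p0), (q1, p0), (q2, p0), (q3, p3).
R accepts in {q0} and S accepts in {p0, p2, p4}. The reachable pairs whose R-component is accepting are (q0, p0); in each of them the S-component is accepting too, so the product for L(R) \ L(S) (R-component accepting, S-component rejecting) has no reachable accepting pair and the difference is empty.
Hence every string in L(R) is also in L(S).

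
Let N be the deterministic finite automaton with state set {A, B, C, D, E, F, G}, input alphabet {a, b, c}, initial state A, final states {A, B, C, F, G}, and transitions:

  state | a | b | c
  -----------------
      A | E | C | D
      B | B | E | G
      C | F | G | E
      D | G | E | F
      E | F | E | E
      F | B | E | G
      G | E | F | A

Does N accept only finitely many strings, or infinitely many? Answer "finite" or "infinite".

State E is reachable from the start and can reach an accepting state, and it lies on the cycle E → E.
Traversing that cycle any number of times yields accepted strings of unbounded length, so the language is infinite.

infinite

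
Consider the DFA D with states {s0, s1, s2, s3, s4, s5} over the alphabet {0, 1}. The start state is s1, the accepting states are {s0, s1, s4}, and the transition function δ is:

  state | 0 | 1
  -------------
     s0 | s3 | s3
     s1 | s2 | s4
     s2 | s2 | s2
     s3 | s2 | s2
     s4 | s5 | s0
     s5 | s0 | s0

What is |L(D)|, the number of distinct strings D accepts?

The useful subgraph on states {s0, s1, s4, s5} is acyclic, so L(D) is finite; the longest accepting path visits 4 useful states, giving maximum string length 3.
Counting accepting paths from s1 by length: 1 of length 0, 1 of length 1, 1 of length 2, 2 of length 3. Total 5.

5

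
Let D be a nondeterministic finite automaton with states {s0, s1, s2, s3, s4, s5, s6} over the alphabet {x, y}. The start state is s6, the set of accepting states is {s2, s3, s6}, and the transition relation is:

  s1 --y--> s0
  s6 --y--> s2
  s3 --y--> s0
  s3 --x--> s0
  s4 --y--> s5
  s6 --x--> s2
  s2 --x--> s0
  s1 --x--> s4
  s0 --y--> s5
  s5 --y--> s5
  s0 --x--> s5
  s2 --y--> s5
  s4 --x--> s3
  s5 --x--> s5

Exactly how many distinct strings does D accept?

The useful subgraph on states {s2, s6} is acyclic, so L(D) is finite; the longest accepting path visits 2 useful states, giving maximum string length 1.
Counting accepting paths from s6 by length: 1 of length 0, 2 of length 1. Total 3.

3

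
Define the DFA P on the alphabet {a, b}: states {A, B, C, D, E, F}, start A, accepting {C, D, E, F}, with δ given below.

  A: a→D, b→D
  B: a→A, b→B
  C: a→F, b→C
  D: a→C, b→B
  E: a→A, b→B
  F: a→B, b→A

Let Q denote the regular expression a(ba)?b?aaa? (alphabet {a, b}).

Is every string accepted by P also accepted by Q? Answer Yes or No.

No

The string a is in L(P) but not in L(Q).
So L(P) ⊄ L(Q).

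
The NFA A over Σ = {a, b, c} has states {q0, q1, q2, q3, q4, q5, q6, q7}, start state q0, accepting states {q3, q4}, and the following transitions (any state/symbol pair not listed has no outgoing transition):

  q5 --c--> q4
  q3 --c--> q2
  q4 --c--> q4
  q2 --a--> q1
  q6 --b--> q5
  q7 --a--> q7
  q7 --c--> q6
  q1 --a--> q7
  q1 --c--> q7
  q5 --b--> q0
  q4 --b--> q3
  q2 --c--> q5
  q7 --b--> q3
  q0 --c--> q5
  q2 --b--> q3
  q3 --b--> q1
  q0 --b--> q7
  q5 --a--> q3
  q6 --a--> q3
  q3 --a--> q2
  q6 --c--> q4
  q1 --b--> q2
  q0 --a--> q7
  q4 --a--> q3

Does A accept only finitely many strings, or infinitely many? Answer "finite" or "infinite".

infinite

State q0 is reachable from the start and can reach an accepting state, and it lies on the cycle q0 → q5 → q0.
Traversing that cycle any number of times yields accepted strings of unbounded length, so the language is infinite.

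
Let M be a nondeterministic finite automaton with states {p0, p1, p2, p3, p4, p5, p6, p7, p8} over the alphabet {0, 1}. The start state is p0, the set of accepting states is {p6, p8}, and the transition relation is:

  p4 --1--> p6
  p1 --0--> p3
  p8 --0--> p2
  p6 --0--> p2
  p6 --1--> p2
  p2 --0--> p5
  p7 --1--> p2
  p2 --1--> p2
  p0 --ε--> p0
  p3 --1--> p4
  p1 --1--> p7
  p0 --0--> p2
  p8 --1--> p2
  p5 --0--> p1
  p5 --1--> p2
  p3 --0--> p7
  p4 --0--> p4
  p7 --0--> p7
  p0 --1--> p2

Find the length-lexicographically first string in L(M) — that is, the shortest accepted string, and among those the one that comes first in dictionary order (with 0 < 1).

000011

A breadth-first search from p0 reaches an accepting state first via the path p0 → p2 → p5 → p1 → p3 → p4 → p6 on input 000011.
No string of length < 6 is accepted (BFS exhausts all shorter strings without reaching an accepting state), and 000011 is the lexicographically least accepting string of length 6.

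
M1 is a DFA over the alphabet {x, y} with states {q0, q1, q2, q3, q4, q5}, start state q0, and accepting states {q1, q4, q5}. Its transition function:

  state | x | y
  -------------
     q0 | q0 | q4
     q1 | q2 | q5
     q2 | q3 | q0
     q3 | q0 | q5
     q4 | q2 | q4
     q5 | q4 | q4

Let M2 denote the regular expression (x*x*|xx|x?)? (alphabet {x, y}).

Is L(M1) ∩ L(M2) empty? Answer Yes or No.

Converting the expression M2 to a DFA (subset construction, then merging equivalent states) gives the minimal DFA with states {r0, r1}, start state r0, accepting states {r0} and transitions r0: x→r0, y→r1; r1: x→r1, y→r1.
Exploring the product automaton M1 × M2 from the start pair (q0, r0), following both machines on each input symbol, reaches 6 state pairs: (q0, r0), (q4, r1), (q2, r1), (q3, r1), (q0, r1), (q5, r1).
M1 accepts in {q1, q4, q5} and M2 accepts in {r0}; no reachable pair has both components accepting, so no string drives both machines to acceptance simultaneously and L(M1) ∩ L(M2) = ∅.
So no string is accepted by both, and the intersection is empty.

Yes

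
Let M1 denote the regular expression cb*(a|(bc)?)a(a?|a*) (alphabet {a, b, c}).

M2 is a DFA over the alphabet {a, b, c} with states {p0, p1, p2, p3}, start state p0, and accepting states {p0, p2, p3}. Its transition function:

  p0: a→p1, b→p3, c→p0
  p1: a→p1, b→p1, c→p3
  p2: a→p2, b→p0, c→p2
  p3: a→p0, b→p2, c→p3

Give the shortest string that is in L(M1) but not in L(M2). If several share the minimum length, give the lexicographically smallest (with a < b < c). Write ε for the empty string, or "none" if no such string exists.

The string ca is accepted by M1 but not by M2.
No shorter string lies in the difference, and ca is the lexicographically first length-2 string in L(M1) \ L(M2).

ca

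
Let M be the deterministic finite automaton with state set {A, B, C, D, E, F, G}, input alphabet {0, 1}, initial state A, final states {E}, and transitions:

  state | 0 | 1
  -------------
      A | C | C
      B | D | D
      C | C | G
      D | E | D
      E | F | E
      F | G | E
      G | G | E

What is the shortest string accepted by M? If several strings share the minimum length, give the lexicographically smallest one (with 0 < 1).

A breadth-first search from A reaches an accepting state first via the path A → C → G → E on input 011.
No string of length < 3 is accepted (BFS exhausts all shorter strings without reaching an accepting state), and 011 is the lexicographically least accepting string of length 3.

011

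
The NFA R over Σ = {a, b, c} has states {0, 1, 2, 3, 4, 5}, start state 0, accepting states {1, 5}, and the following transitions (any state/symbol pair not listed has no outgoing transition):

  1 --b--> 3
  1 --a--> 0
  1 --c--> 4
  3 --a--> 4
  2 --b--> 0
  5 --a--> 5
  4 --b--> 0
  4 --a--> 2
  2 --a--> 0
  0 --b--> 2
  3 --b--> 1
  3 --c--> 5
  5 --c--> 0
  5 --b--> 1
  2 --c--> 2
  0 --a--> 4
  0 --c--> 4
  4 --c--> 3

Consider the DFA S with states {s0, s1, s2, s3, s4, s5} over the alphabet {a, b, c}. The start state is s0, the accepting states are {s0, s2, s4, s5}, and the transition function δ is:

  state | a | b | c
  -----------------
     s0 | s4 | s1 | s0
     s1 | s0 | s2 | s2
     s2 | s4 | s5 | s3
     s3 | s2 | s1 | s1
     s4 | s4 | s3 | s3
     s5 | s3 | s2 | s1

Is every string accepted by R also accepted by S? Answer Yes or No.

The string acb is in L(R) but not in L(S).
So L(R) ⊄ L(S).

No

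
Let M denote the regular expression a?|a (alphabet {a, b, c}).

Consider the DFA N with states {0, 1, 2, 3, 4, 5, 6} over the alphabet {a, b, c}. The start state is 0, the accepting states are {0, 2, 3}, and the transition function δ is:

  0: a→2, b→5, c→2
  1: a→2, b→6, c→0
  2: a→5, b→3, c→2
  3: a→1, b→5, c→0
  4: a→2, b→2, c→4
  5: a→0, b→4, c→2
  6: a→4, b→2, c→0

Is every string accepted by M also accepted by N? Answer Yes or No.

Converting the expression M to a DFA (subset construction, then merging equivalent states) gives the minimal DFA with states {m0, m1, m2}, start state m0, accepting states {m0, m1} and transitions m0: a→m1, b→m2, c→m2; m1: a→m2, b→m2, c→m2; m2: a→m2, b→m2, c→m2.
Exploring the product automaton M × N from the start pair (m0, 0), following both machines on each input symbol, reaches 9 state pairs: (m0, 0), (m1, 2), (m2, 5), (m2, 2), (m2, 3), (m2, 0), (m2, 4), (m2, 1), (m2, 6).
M accepts in {m0, m1} and N accepts in {0, 2, 3}. The reachable pairs whose M-component is accepting are (m0, 0), (m1, 2); in each of them the N-component is accepting too, so the product for L(M) \ L(N) (M-component accepting, N-component rejecting) has no reachable accepting pair and the difference is empty.
Hence every string in L(M) is also in L(N).

Yes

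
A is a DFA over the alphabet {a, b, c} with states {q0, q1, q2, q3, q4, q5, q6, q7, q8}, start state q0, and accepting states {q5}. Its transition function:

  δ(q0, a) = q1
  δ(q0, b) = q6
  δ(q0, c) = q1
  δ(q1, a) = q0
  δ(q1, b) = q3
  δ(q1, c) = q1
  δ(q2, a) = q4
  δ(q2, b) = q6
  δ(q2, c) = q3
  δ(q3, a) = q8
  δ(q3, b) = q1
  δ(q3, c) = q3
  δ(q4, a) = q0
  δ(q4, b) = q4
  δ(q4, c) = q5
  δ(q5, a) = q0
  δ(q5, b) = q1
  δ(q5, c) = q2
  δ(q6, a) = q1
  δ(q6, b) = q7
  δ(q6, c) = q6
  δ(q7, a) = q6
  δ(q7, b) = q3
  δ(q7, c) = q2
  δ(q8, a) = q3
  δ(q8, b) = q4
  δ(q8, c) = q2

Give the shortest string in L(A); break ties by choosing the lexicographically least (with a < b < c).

A breadth-first search from q0 reaches an accepting state first via the path q0 → q1 → q3 → q8 → q4 → q5 on input ababc.
No string of length < 5 is accepted (BFS exhausts all shorter strings without reaching an accepting state), and ababc is the lexicographically least accepting string of length 5.

ababc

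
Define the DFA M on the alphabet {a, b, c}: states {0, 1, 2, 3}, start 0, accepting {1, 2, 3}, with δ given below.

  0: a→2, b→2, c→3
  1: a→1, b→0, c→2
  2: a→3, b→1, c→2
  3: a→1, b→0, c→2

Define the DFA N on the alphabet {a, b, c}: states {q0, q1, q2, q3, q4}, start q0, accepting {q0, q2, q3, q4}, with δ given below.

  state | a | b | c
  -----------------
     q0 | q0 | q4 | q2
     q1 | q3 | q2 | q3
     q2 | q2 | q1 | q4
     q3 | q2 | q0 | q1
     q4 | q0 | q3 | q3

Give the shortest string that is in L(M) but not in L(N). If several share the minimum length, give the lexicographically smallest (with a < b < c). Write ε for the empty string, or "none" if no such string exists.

The string acb is accepted by M but not by N.
No shorter string lies in the difference, and acb is the lexicographically first length-3 string in L(M) \ L(N).

acb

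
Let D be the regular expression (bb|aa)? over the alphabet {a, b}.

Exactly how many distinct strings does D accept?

3

The expression has no Kleene star, so L(D) is finite. Expanding the alternatives gives {ε, aa, bb}.
That is 1 of length 0, 2 of length 2: 3 strings in all.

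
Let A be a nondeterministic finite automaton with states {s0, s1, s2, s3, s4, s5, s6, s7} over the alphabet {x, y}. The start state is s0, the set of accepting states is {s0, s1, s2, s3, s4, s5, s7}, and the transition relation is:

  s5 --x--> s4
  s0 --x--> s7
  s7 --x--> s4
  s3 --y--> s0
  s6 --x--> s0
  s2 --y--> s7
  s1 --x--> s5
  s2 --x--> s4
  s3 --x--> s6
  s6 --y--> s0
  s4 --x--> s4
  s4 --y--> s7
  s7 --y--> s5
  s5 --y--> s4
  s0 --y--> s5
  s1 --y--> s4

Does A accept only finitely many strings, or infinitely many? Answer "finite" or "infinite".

infinite

State s4 is reachable from the start and can reach an accepting state, and it lies on the cycle s4 → s4.
Traversing that cycle any number of times yields accepted strings of unbounded length, so the language is infinite.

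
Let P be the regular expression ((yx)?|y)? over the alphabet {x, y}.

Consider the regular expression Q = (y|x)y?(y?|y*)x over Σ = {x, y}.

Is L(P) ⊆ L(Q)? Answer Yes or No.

No

The empty string ε is in L(P) but not in L(Q).
So L(P) ⊄ L(Q).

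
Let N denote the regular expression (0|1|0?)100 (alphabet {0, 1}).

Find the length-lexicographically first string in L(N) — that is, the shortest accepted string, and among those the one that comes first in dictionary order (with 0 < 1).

100

By inspection of the expression, no string of length less than 3 matches, and 100 is the lexicographically first match of length 3.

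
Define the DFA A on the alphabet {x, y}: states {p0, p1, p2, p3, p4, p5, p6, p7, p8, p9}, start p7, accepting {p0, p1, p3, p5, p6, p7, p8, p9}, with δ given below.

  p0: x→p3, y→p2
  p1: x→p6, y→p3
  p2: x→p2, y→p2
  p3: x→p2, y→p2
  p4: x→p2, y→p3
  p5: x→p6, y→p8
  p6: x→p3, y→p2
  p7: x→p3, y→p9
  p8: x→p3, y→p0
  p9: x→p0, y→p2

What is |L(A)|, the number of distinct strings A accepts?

5

The useful subgraph on states {p0, p3, p7, p9} is acyclic, so L(A) is finite; the longest accepting path visits 4 useful states, giving maximum string length 3.
Counting accepting paths from p7 by length: 1 of length 0, 2 of length 1, 1 of length 2, 1 of length 3. Total 5.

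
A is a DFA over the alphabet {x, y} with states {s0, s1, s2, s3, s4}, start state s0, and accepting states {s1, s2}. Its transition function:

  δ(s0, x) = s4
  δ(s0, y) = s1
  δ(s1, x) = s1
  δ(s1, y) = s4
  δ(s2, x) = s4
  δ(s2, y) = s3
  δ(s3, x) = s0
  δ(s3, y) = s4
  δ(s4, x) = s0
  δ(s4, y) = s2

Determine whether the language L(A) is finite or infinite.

infinite

State s1 is reachable from the start and can reach an accepting state, and it lies on the cycle s1 → s1.
Traversing that cycle any number of times yields accepted strings of unbounded length, so the language is infinite.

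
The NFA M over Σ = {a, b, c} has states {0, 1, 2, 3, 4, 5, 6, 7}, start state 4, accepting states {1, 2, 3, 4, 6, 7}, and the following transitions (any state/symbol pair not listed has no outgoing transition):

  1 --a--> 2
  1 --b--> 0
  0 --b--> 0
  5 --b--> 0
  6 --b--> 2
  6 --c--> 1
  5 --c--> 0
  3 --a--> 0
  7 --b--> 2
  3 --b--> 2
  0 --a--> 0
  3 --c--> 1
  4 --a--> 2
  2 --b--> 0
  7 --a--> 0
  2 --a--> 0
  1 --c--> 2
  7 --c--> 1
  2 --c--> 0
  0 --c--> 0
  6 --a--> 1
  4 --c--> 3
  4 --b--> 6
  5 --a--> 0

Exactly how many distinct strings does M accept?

The useful subgraph on states {1, 2, 3, 4, 6} is acyclic, so L(M) is finite; the longest accepting path visits 4 useful states, giving maximum string length 3.
Counting accepting paths from 4 by length: 1 of length 0, 3 of length 1, 5 of length 2, 6 of length 3. Total 15.

15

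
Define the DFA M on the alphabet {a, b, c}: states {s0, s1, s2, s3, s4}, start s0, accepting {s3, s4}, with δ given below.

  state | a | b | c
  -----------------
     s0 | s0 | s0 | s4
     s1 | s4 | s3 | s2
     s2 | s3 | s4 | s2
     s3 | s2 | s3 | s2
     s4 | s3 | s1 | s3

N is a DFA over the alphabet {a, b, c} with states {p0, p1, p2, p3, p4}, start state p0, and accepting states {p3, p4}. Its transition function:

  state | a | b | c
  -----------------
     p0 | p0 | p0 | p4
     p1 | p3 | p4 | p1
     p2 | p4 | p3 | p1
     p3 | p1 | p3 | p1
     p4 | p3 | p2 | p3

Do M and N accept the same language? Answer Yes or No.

Exploring the product automaton M × N from the start pair (s0, p0), following both machines on each input symbol, reaches 5 state pairs: (s0, p0), (s4, p4), (s3, p3), (s1, p2), (s2, p1).
M accepts in {s3, s4} and N accepts in {p3, p4}. In every reachable pair the two components are either both accepting — (s4, p4), (s3, p3) — or both non-accepting, so no string is accepted by exactly one of the machines: L(M) \ L(N) and L(N) \ L(M) are both empty.
Hence every string is accepted by M iff it is accepted by N, and the two languages coincide.

Yes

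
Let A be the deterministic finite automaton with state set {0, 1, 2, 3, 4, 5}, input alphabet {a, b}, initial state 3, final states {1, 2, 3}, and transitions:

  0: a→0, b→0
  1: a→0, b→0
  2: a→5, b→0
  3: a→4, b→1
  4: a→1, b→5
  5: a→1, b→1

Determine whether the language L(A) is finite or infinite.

finite

The useful states (reachable from 3 and able to reach an accepting state) are {1, 3, 4, 5}.
Restricted to these states the transition graph has no cycle, so every accepting path has bounded length and L is finite.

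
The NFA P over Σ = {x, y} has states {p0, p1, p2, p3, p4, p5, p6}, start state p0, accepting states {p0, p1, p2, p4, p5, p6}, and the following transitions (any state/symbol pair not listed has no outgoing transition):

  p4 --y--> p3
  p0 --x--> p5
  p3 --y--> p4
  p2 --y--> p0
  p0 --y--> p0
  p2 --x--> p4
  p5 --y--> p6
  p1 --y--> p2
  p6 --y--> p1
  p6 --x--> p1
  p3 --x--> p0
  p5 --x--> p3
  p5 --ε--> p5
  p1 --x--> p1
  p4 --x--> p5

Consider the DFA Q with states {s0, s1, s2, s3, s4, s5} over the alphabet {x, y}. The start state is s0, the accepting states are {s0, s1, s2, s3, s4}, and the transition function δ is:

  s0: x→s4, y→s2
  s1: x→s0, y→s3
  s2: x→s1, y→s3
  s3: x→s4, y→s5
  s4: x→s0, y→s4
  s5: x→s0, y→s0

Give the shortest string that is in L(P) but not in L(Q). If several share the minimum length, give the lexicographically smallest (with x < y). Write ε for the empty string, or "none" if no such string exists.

yyy

The string yyy is accepted by P but not by Q.
No shorter string lies in the difference, and yyy is the lexicographically first length-3 string in L(P) \ L(Q).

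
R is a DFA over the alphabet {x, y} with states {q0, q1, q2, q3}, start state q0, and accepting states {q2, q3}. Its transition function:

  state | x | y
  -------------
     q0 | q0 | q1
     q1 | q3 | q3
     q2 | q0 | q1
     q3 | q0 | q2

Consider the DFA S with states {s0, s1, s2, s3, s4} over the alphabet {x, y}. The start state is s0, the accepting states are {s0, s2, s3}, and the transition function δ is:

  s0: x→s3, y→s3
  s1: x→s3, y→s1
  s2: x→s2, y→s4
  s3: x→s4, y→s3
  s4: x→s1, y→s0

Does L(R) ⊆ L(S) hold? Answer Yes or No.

No

The string yx is in L(R) but not in L(S).
So L(R) ⊄ L(S).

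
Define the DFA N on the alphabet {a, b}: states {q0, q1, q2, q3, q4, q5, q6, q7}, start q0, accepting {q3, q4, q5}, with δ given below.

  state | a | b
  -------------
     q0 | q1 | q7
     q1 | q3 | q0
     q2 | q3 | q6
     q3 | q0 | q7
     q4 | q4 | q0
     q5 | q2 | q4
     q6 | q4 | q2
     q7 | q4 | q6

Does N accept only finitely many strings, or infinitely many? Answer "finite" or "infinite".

infinite

State q0 is reachable from the start and can reach an accepting state, and it lies on the cycle q0 → q1 → q0.
Traversing that cycle any number of times yields accepted strings of unbounded length, so the language is infinite.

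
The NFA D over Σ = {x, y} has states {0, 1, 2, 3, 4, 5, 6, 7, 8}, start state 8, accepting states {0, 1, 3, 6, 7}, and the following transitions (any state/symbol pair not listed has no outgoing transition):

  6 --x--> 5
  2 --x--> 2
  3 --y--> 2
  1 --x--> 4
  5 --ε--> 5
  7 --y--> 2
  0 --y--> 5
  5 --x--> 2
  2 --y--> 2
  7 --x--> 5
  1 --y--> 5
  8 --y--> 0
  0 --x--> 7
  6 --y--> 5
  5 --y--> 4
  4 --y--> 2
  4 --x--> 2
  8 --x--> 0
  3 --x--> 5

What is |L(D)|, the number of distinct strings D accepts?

4

The useful subgraph on states {0, 7, 8} is acyclic, so L(D) is finite; the longest accepting path visits 3 useful states, giving maximum string length 2.
Counting accepting paths from 8 by length: 2 of length 1, 2 of length 2. Total 4.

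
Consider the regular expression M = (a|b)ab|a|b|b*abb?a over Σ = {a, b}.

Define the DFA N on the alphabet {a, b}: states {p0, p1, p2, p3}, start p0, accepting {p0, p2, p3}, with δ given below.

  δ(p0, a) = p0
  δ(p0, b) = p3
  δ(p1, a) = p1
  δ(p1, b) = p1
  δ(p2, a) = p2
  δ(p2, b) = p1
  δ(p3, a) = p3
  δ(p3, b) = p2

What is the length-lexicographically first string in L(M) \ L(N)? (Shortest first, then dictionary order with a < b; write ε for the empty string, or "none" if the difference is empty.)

The string babba is accepted by M but not by N.
No shorter string lies in the difference, and babba is the lexicographically first length-5 string in L(M) \ L(N).

babba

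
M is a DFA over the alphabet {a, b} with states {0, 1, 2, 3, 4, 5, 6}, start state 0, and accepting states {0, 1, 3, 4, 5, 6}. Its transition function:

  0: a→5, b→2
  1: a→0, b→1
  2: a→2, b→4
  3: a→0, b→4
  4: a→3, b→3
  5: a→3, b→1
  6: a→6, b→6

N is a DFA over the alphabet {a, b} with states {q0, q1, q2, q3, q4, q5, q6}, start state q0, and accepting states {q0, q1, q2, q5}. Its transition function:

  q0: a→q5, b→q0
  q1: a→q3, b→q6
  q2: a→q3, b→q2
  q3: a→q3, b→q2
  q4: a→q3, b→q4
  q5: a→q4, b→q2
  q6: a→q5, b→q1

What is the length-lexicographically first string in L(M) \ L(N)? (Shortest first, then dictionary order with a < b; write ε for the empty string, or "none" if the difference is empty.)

aa

The string aa is accepted by M but not by N.
No shorter string lies in the difference, and aa is the lexicographically first length-2 string in L(M) \ L(N).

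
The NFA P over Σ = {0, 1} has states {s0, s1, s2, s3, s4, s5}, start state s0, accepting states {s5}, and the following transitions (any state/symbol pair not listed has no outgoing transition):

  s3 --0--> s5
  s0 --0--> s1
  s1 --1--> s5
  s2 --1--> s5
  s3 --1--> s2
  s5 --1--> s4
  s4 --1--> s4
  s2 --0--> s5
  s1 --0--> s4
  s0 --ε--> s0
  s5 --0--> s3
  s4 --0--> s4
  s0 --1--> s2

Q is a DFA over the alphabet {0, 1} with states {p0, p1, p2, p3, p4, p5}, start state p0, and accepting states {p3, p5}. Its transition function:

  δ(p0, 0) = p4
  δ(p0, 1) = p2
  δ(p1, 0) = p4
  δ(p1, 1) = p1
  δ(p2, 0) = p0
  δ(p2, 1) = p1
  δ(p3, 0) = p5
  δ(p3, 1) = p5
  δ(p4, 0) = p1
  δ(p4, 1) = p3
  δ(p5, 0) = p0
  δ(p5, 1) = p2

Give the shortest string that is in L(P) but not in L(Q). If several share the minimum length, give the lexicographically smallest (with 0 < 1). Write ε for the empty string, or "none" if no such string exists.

10

The string 10 is accepted by P but not by Q.
No shorter string lies in the difference, and 10 is the lexicographically first length-2 string in L(P) \ L(Q).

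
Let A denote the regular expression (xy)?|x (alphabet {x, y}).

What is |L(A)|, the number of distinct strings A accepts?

The expression has no Kleene star, so L(A) is finite. Expanding the alternatives gives {ε, x, xy}.
That is 1 of length 0, 1 of length 1, 1 of length 2: 3 strings in all.

3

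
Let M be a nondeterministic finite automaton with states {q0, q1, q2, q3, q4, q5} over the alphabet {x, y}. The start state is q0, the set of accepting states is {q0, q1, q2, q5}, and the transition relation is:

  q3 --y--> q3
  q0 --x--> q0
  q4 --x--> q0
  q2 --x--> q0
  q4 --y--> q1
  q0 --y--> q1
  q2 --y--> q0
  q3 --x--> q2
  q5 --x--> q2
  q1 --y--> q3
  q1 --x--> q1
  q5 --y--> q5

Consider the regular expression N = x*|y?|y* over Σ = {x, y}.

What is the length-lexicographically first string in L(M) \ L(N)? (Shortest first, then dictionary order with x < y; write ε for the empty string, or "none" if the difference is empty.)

The string xy is accepted by M but not by N.
No shorter string lies in the difference, and xy is the lexicographically first length-2 string in L(M) \ L(N).

xy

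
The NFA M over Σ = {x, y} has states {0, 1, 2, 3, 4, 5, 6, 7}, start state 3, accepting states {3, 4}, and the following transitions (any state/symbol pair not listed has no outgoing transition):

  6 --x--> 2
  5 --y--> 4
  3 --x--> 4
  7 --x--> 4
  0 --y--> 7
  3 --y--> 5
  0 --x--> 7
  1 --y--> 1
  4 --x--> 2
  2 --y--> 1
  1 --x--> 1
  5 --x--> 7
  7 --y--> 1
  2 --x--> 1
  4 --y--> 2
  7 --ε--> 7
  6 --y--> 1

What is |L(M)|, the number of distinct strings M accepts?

4

The useful subgraph on states {3, 4, 5, 7} is acyclic, so L(M) is finite; the longest accepting path visits 4 useful states, giving maximum string length 3.
Counting accepting paths from 3 by length: 1 of length 0, 1 of length 1, 1 of length 2, 1 of length 3. Total 4.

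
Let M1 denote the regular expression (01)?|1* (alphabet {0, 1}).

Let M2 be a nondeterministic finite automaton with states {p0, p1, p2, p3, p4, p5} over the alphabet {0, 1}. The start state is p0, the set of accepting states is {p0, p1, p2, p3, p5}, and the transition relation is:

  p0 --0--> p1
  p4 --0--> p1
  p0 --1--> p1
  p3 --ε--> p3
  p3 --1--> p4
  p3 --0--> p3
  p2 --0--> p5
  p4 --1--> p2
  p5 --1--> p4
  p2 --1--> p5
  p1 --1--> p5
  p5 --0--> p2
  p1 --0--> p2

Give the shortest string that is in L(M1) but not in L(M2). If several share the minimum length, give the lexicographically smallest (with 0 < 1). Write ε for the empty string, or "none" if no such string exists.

The string 111 is accepted by M1 but not by M2.
No shorter string lies in the difference, and 111 is the lexicographically first length-3 string in L(M1) \ L(M2).

111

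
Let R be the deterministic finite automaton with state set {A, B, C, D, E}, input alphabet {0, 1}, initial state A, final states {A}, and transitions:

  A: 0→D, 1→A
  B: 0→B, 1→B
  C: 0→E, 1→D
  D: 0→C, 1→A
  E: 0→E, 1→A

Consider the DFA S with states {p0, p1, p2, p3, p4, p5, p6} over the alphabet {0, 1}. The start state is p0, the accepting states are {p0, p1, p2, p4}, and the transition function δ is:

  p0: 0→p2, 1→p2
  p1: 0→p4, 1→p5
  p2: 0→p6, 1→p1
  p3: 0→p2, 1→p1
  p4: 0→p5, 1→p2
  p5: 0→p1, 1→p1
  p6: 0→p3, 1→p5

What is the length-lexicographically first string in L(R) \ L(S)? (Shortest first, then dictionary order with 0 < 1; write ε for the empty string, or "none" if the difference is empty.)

011

The string 011 is accepted by R but not by S.
No shorter string lies in the difference, and 011 is the lexicographically first length-3 string in L(R) \ L(S).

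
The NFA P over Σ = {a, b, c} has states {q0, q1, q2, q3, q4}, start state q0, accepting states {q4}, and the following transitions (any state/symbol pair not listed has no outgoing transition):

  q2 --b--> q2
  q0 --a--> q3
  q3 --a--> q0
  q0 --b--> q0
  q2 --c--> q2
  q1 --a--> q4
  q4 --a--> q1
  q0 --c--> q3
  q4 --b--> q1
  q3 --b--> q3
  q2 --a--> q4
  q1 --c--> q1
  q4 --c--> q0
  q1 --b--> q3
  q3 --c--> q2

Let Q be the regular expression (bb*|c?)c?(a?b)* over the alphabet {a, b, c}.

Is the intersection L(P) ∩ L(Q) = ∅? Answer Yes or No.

Yes

Converting the expression Q to a DFA (subset construction, then merging equivalent states) gives the minimal DFA with states {r0, r1, r2, r3, r4, r5}, start state r0, accepting states {r0, r2, r3, r5} and transitions r0: a→r1, b→r2, c→r3; r1: a→r4, b→r5, c→r4; r2: a→r1, b→r2, c→r5; r3: a→r1, b→r5, c→r5; r4: a→r4, b→r4, c→r4; r5: a→r1, b→r5, c→r4.
Exploring the product automaton P × Q from the start pair (q0, r0), following both machines on each input symbol, reaches 15 state pairs: (q0, r0), (q3, r1), (q0, r2), (q3, r3), (q0, r4), (q3, r5), (q2, r4), (q0, r1), (q2, r5), (q3, r4), (q4, r4), (q0, r5), (q4, r1), (q1, r4), (q1, r5).
P accepts in {q4} and Q accepts in {r0, r2, r3, r5}; no reachable pair has both components accepting, so no string drives both machines to acceptance simultaneously and L(P) ∩ L(Q) = ∅.
So no string is accepted by both, and the intersection is empty.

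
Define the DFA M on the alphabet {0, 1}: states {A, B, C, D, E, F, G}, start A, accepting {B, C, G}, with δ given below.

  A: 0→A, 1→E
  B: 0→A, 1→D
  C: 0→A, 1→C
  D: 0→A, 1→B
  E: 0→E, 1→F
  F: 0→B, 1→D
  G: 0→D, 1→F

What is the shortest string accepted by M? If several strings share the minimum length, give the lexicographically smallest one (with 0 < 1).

110

A breadth-first search from A reaches an accepting state first via the path A → E → F → B on input 110.
No string of length < 3 is accepted (BFS exhausts all shorter strings without reaching an accepting state), and 110 is the lexicographically least accepting string of length 3.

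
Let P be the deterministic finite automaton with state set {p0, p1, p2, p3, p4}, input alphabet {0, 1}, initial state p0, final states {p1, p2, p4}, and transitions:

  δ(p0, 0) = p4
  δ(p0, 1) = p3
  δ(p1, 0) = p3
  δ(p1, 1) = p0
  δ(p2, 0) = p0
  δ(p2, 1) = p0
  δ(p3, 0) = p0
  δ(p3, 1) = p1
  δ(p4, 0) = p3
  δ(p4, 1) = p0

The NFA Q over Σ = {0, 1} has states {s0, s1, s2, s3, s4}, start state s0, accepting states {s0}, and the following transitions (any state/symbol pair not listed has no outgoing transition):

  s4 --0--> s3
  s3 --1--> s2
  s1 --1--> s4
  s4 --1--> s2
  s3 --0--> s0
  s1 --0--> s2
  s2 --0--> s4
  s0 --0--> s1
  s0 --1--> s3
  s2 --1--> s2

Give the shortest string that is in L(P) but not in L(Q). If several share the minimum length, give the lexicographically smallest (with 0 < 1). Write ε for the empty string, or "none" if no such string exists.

0

The string 0 is accepted by P but not by Q.
No shorter string lies in the difference, and 0 is the lexicographically first length-1 string in L(P) \ L(Q).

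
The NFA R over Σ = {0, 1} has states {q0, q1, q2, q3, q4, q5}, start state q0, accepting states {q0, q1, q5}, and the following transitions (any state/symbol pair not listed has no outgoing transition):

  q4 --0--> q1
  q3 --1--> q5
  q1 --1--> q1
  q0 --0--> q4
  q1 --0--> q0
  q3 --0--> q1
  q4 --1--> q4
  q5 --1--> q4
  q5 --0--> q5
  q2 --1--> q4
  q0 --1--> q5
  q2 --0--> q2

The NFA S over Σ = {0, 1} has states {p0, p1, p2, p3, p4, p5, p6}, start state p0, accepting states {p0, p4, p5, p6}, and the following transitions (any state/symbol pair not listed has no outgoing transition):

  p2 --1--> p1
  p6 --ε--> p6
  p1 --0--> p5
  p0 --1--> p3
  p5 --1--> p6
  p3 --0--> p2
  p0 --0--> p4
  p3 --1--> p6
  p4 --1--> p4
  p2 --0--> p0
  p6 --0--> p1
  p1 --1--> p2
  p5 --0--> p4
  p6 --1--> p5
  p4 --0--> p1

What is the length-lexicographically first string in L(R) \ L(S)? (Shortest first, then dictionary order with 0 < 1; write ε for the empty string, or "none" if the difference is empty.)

1

The string 1 is accepted by R but not by S.
No shorter string lies in the difference, and 1 is the lexicographically first length-1 string in L(R) \ L(S).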